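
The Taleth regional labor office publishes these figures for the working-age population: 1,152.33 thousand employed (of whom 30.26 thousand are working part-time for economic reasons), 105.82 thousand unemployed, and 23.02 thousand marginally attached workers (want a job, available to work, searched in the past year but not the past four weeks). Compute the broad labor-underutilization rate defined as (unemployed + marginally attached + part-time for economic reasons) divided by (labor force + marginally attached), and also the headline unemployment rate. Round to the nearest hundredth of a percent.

Labor force = 1,152.33 + 105.82 = 1,258.15 thousand.
Numerator = 105.82 + 23.02 + 30.26 = 159.10 thousand.
Denominator = 1,258.15 + 23.02 = 1,281.17 thousand.
Broad rate = 159.10 / 1,281.17 = 12.42%.
Headline unemployment rate = 105.82 / 1,258.15 = 8.41%.

Broad underutilization rate ≈ 12.42%; headline unemployment rate ≈ 8.41%.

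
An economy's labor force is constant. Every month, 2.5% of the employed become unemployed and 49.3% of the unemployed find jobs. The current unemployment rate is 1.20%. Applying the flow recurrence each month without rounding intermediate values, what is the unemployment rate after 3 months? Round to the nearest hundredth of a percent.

Unemployment rate after three months ≈ 4.42%.

With a fixed labor force, u_{t+1} = u_t + s·(1−u_t) − f·u_t = u_t·(1−s−f) + s.
Here 1−s−f = 0.482 and s = 0.025.
u_1 = 0.012000 × 0.482 + 0.025 = 0.030784.
u_2 = 0.030784 × 0.482 + 0.025 = 0.039838.
u_3 = 0.039838 × 0.482 + 0.025 = 0.044202.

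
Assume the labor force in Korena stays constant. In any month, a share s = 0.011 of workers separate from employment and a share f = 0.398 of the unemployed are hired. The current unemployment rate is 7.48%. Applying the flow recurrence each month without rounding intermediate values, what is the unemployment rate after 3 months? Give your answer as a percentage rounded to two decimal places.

Unemployment rate after three months ≈ 3.68%.

With a fixed labor force, u_{t+1} = u_t + s·(1−u_t) − f·u_t = u_t·(1−s−f) + s.
Here 1−s−f = 0.591 and s = 0.011.
u_1 = 0.074800 × 0.591 + 0.011 = 0.055207.
u_2 = 0.055207 × 0.591 + 0.011 = 0.043627.
u_3 = 0.043627 × 0.591 + 0.011 = 0.036784.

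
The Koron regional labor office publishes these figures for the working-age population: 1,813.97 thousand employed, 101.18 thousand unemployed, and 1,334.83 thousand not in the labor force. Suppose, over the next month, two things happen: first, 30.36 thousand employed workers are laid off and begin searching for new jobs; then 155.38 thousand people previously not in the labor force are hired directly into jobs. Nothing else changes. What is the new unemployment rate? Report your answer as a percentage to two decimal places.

Initially, labor force = 1,813.97 + 101.18 = 1,915.15 thousand, so u = 101.18/1,915.15 = 5.28%.
After the first change, employed falls and unemployed rises by 30.36; labor force unchanged → E = 1,783.61, U = 131.54, labor force = 1,915.15 thousand.
After the second change, employed and labor force both rise by 155.38; unemployed unchanged → E = 1,938.99, U = 131.54, labor force = 2,070.53 thousand.
New unemployment rate = 131.54 / 2,070.53 = 6.35%.

New unemployment rate ≈ 6.35%.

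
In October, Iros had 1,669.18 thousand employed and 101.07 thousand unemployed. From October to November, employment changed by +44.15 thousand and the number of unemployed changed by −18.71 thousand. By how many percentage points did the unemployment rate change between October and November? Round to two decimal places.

October: labor force = 1,669.18 + 101.07 = 1,770.25; u = 101.07/1,770.25 = 5.71%.
November: labor force = 1,713.33 + 82.36 = 1,795.69; u = 82.36/1,795.69 = 4.59%.
Change = 4.59% − 5.71% = −1.12 pp.

The unemployment rate changed by −1.12 percentage points.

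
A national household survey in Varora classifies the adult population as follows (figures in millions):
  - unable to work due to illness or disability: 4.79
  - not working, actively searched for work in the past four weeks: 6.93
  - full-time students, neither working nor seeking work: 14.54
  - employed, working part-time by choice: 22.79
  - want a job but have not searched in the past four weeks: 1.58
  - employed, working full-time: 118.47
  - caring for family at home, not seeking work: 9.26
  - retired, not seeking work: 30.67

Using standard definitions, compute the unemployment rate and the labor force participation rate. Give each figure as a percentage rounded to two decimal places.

Unemployment rate ≈ 4.68%; labor force participation rate ≈ 70.89%.

Employed = 22.79 + 118.47 = 141.26 million.
Unemployed = 6.93 million.
Labor force = 141.26 + 6.93 = 148.19 million.
Not in labor force = 4.79 + 14.54 + 1.58 + 9.26 + 30.67 = 60.84 million (those not working and not actively searching are outside the labor force — including those who want a job but have given up searching).
Civilian working-age population = 148.19 + 60.84 = 209.03 million.
Unemployment rate = 6.93 / 148.19 = 4.68%.
Labor force participation rate = 148.19 / 209.03 = 70.89%.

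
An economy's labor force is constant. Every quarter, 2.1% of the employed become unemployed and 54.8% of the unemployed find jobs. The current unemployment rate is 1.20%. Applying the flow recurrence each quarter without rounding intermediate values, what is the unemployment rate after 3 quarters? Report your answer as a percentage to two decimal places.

Unemployment rate after three quarters ≈ 3.49%.

With a fixed labor force, u_{t+1} = u_t + s·(1−u_t) − f·u_t = u_t·(1−s−f) + s.
Here 1−s−f = 0.431 and s = 0.021.
u_1 = 0.012000 × 0.431 + 0.021 = 0.026172.
u_2 = 0.026172 × 0.431 + 0.021 = 0.032280.
u_3 = 0.032280 × 0.431 + 0.021 = 0.034913.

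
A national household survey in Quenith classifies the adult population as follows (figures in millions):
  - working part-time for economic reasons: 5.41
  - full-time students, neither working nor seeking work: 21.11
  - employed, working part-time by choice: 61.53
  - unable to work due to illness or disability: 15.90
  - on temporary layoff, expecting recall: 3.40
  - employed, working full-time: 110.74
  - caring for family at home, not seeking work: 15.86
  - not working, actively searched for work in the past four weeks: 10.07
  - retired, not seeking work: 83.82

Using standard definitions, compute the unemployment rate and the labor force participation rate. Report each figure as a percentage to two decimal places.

Employed = 5.41 + 61.53 + 110.74 = 177.68 million (anyone who worked, including part-time for economic reasons, counts as employed).
Unemployed = 3.40 + 10.07 = 13.47 million (jobless and actively searching, or on temporary layoff).
Labor force = 177.68 + 13.47 = 191.15 million.
Not in labor force = 21.11 + 15.90 + 15.86 + 83.82 = 136.69 million (those not working and not actively searching are outside the labor force).
Civilian working-age population = 191.15 + 136.69 = 327.84 million.
Unemployment rate = 13.47 / 191.15 = 7.05%.
Labor force participation rate = 191.15 / 327.84 = 58.31%.

Unemployment rate ≈ 7.05%; labor force participation rate ≈ 58.31%.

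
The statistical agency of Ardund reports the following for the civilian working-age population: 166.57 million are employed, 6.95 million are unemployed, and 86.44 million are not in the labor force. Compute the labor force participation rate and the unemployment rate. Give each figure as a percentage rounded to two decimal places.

Labor force = employed + unemployed = 166.57 + 6.95 = 173.52 million.
Working-age population = 173.52 + 86.44 = 259.96 million.
Unemployment rate = 6.95 / 173.52 = 4.01%.
Labor force participation rate = 173.52 / 259.96 = 66.75%.

Labor force participation rate ≈ 66.75%; unemployment rate ≈ 4.01%.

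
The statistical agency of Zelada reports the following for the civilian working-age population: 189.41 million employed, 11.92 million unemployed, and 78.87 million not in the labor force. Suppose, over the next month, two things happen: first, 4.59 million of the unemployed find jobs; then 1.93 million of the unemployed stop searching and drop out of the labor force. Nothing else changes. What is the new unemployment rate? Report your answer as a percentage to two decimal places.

New unemployment rate ≈ 2.71%.

Initially, labor force = 189.41 + 11.92 = 201.33 million, so u = 11.92/201.33 = 5.92%.
After the first change, unemployed falls and employed rises by 4.59; labor force unchanged → E = 194.00, U = 7.33, labor force = 201.33 million.
After the second change, unemployed and labor force both fall by 1.93 → E = 194.00, U = 5.40, labor force = 199.40 million.
New unemployment rate = 5.40 / 199.40 = 2.71%.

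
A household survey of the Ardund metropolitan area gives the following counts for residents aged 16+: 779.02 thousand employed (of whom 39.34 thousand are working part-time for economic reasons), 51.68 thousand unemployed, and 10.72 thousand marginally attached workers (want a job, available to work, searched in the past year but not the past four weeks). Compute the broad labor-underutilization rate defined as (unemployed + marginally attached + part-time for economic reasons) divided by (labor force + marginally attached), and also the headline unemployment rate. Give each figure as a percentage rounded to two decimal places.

Broad underutilization rate ≈ 12.09%; headline unemployment rate ≈ 6.22%.

Labor force = 779.02 + 51.68 = 830.70 thousand.
Numerator = 51.68 + 10.72 + 39.34 = 101.74 thousand.
Denominator = 830.70 + 10.72 = 841.42 thousand.
Broad rate = 101.74 / 841.42 = 12.09%.
Headline unemployment rate = 51.68 / 830.70 = 6.22%.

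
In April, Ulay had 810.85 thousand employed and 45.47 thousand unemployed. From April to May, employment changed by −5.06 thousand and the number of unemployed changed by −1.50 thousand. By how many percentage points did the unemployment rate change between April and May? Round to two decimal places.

April: labor force = 810.85 + 45.47 = 856.32; u = 45.47/856.32 = 5.31%.
May: labor force = 805.79 + 43.97 = 849.76; u = 43.97/849.76 = 5.17%.
Change = 5.17% − 5.31% = −0.14 pp.

The unemployment rate changed by −0.14 percentage points.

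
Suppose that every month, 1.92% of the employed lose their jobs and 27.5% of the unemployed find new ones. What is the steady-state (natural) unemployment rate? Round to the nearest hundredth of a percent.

At steady state the flows balance: s·E = f·U, so U/(E+U) = s/(s+f).
u* = 1.92 / (1.92 + 27.5) = 1.92 / 29.42 = 6.53%.

Steady-state unemployment rate ≈ 6.53%.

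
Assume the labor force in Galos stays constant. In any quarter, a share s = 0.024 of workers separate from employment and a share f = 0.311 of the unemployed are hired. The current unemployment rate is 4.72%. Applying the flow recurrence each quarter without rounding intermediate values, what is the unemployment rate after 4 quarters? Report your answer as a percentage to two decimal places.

Unemployment rate after four quarters ≈ 6.69%.

With a fixed labor force, u_{t+1} = u_t + s·(1−u_t) − f·u_t = u_t·(1−s−f) + s.
Here 1−s−f = 0.665 and s = 0.024.
u_1 = 0.047200 × 0.665 + 0.024 = 0.055388.
u_2 = 0.055388 × 0.665 + 0.024 = 0.060833.
u_3 = 0.060833 × 0.665 + 0.024 = 0.064454.
u_4 = 0.064454 × 0.665 + 0.024 = 0.066862.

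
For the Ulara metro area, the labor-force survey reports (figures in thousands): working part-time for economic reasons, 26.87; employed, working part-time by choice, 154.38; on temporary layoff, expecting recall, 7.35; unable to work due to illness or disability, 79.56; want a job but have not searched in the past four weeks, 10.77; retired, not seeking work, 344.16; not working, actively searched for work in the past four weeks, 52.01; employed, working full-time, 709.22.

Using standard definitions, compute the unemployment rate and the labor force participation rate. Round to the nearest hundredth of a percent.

Unemployment rate ≈ 6.25%; labor force participation rate ≈ 68.61%.

Employed = 26.87 + 154.38 + 709.22 = 890.47 thousand (anyone who worked, including part-time for economic reasons, counts as employed).
Unemployed = 7.35 + 52.01 = 59.36 thousand (jobless and actively searching, or on temporary layoff).
Labor force = 890.47 + 59.36 = 949.83 thousand.
Not in labor force = 79.56 + 10.77 + 344.16 = 434.49 thousand (those not working and not actively searching are outside the labor force — including those who want a job but have given up searching).
Civilian working-age population = 949.83 + 434.49 = 1,384.32 thousand.
Unemployment rate = 59.36 / 949.83 = 6.25%.
Labor force participation rate = 949.83 / 1,384.32 = 68.61%.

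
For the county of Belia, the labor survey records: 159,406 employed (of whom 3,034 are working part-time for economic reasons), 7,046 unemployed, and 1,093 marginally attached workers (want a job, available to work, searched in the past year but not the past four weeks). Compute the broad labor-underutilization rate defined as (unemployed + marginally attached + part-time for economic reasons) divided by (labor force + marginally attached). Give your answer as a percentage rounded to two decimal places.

Broad underutilization rate ≈ 6.67%.

Labor force = 159,406 + 7,046 = 166,452.
Numerator = 7,046 + 1,093 + 3,034 = 11,173.
Denominator = 166,452 + 1,093 = 167,545.
Broad rate = 11,173 / 167,545 = 6.67%.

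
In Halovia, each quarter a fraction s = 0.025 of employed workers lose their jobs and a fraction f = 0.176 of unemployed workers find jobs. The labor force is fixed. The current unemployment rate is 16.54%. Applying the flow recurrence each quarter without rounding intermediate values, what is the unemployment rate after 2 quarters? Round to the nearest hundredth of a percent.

With a fixed labor force, u_{t+1} = u_t + s·(1−u_t) − f·u_t = u_t·(1−s−f) + s.
Here 1−s−f = 0.799 and s = 0.025.
u_1 = 0.165400 × 0.799 + 0.025 = 0.157155.
u_2 = 0.157155 × 0.799 + 0.025 = 0.150567.

Unemployment rate after two quarters ≈ 15.06%.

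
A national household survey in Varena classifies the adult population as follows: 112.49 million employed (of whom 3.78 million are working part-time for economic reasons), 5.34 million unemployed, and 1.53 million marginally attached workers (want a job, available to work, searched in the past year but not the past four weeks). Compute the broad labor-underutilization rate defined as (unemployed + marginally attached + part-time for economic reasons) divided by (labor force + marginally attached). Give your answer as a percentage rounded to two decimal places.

Broad underutilization rate ≈ 8.92%.

Labor force = 112.49 + 5.34 = 117.83 million.
Numerator = 5.34 + 1.53 + 3.78 = 10.65 million.
Denominator = 117.83 + 1.53 = 119.36 million.
Broad rate = 10.65 / 119.36 = 8.92%.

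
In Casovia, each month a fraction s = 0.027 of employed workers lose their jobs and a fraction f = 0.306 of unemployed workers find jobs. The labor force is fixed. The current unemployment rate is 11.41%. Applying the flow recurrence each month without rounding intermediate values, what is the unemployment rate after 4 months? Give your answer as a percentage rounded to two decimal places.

With a fixed labor force, u_{t+1} = u_t + s·(1−u_t) − f·u_t = u_t·(1−s−f) + s.
Here 1−s−f = 0.667 and s = 0.027.
u_1 = 0.114100 × 0.667 + 0.027 = 0.103105.
u_2 = 0.103105 × 0.667 + 0.027 = 0.095771.
u_3 = 0.095771 × 0.667 + 0.027 = 0.090879.
u_4 = 0.090879 × 0.667 + 0.027 = 0.087616.

Unemployment rate after four months ≈ 8.76%.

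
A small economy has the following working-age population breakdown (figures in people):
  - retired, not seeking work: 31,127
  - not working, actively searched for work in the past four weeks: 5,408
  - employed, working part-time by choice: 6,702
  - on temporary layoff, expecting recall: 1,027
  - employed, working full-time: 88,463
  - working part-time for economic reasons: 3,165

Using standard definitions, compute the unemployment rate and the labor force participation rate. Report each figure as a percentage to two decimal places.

Employed = 6,702 + 88,463 + 3,165 = 98,330 (anyone who worked, including part-time for economic reasons, counts as employed).
Unemployed = 5,408 + 1,027 = 6,435 (jobless and actively searching, or on temporary layoff).
Labor force = 98,330 + 6,435 = 104,765.
Not in labor force = 31,127 (those not working and not actively searching are outside the labor force).
Civilian working-age population = 104,765 + 31,127 = 135,892.
Unemployment rate = 6,435 / 104,765 = 6.14%.
Labor force participation rate = 104,765 / 135,892 = 77.09%.

Unemployment rate ≈ 6.14%; labor force participation rate ≈ 77.09%.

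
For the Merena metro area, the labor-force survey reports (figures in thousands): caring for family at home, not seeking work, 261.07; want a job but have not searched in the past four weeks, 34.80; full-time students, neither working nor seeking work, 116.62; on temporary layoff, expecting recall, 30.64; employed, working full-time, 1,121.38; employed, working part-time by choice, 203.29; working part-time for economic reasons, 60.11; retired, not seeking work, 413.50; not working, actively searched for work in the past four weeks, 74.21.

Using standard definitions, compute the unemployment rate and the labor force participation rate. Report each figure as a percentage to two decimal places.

Employed = 1,121.38 + 203.29 + 60.11 = 1,384.78 thousand (anyone who worked, including part-time for economic reasons, counts as employed).
Unemployed = 30.64 + 74.21 = 104.85 thousand (jobless and actively searching, or on temporary layoff).
Labor force = 1,384.78 + 104.85 = 1,489.63 thousand.
Not in labor force = 261.07 + 34.80 + 116.62 + 413.50 = 825.99 thousand (those not working and not actively searching are outside the labor force — including those who want a job but have given up searching).
Civilian working-age population = 1,489.63 + 825.99 = 2,315.62 thousand.
Unemployment rate = 104.85 / 1,489.63 = 7.04%.
Labor force participation rate = 1,489.63 / 2,315.62 = 64.33%.

Unemployment rate ≈ 7.04%; labor force participation rate ≈ 64.33%.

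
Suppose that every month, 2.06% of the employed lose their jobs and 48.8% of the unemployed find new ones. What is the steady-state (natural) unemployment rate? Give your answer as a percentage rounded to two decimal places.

At steady state the flows balance: s·E = f·U, so U/(E+U) = s/(s+f).
u* = 2.06 / (2.06 + 48.8) = 2.06 / 50.86 = 4.05%.

Steady-state unemployment rate ≈ 4.05%.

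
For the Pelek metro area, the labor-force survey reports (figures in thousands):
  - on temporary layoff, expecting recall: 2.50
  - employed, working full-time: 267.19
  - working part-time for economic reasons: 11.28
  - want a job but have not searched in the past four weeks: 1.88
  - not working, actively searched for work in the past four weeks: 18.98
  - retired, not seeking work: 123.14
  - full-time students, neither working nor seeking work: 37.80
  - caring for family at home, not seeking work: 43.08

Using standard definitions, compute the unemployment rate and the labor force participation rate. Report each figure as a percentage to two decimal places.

Unemployment rate ≈ 7.16%; labor force participation rate ≈ 59.30%.

Employed = 267.19 + 11.28 = 278.47 thousand (anyone who worked, including part-time for economic reasons, counts as employed).
Unemployed = 2.50 + 18.98 = 21.48 thousand (jobless and actively searching, or on temporary layoff).
Labor force = 278.47 + 21.48 = 299.95 thousand.
Not in labor force = 1.88 + 123.14 + 37.80 + 43.08 = 205.90 thousand (those not working and not actively searching are outside the labor force — including those who want a job but have given up searching).
Civilian working-age population = 299.95 + 205.90 = 505.85 thousand.
Unemployment rate = 21.48 / 299.95 = 7.16%.
Labor force participation rate = 299.95 / 505.85 = 59.30%.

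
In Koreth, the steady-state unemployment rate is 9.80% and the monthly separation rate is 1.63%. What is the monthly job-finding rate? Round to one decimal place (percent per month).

From u* = s/(s+f): f = s·(1−u)/u.
f = 1.63 × (1 − 0.0980) / 0.0980 = 1.4703 / 0.0980 ≈ 15.0% per month.

Job-finding rate ≈ 15.0% per month.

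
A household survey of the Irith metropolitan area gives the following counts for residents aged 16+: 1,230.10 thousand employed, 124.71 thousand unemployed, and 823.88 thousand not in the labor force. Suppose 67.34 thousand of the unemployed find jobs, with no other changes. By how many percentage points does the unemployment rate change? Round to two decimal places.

The unemployment rate changes by −4.97 percentage points.

Initially, labor force = 1,230.10 + 124.71 = 1,354.81 thousand, so u = 124.71/1,354.81 = 9.20%.
After the change, unemployed falls and employed rises by 67.34; labor force unchanged → E = 1,297.44, U = 57.37, labor force = 1,354.81 thousand.
New unemployment rate = 57.37 / 1,354.81 = 4.23%.
Change = 4.23% − 9.20% = −4.97 percentage points.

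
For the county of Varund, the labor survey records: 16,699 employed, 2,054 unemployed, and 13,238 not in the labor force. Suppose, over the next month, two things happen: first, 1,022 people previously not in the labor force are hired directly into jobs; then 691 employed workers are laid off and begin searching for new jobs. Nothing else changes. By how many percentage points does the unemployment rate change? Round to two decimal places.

Initially, labor force = 16,699 + 2,054 = 18,753, so u = 2,054/18,753 = 10.95%.
After the first change, employed and labor force both rise by 1,022; unemployed unchanged → E = 17,721, U = 2,054, labor force = 19,775.
After the second change, employed falls and unemployed rises by 691; labor force unchanged → E = 17,030, U = 2,745, labor force = 19,775.
New unemployment rate = 2,745 / 19,775 = 13.88%.
Change = 13.88% − 10.95% = +2.93 percentage points.

The unemployment rate changes by +2.93 percentage points.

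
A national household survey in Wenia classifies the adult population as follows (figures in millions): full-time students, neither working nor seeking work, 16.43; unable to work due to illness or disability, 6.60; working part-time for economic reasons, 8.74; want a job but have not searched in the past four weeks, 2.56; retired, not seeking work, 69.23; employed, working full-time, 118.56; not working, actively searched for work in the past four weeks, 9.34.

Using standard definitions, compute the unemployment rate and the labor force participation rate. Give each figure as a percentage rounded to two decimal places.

Employed = 8.74 + 118.56 = 127.30 million (anyone who worked, including part-time for economic reasons, counts as employed).
Unemployed = 9.34 million.
Labor force = 127.30 + 9.34 = 136.64 million.
Not in labor force = 16.43 + 6.60 + 2.56 + 69.23 = 94.82 million (those not working and not actively searching are outside the labor force — including those who want a job but have given up searching).
Civilian working-age population = 136.64 + 94.82 = 231.46 million.
Unemployment rate = 9.34 / 136.64 = 6.84%.
Labor force participation rate = 136.64 / 231.46 = 59.03%.

Unemployment rate ≈ 6.84%; labor force participation rate ≈ 59.03%.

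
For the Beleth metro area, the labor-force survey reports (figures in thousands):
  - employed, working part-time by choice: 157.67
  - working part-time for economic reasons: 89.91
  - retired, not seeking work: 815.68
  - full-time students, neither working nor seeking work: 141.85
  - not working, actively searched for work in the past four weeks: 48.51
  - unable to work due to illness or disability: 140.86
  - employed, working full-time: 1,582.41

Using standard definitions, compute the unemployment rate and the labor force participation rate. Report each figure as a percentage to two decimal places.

Unemployment rate ≈ 2.58%; labor force participation rate ≈ 63.10%.

Employed = 157.67 + 89.91 + 1,582.41 = 1,829.99 thousand (anyone who worked, including part-time for economic reasons, counts as employed).
Unemployed = 48.51 thousand.
Labor force = 1,829.99 + 48.51 = 1,878.50 thousand.
Not in labor force = 815.68 + 141.85 + 140.86 = 1,098.39 thousand (those not working and not actively searching are outside the labor force).
Civilian working-age population = 1,878.50 + 1,098.39 = 2,976.89 thousand.
Unemployment rate = 48.51 / 1,878.50 = 2.58%.
Labor force participation rate = 1,878.50 / 2,976.89 = 63.10%.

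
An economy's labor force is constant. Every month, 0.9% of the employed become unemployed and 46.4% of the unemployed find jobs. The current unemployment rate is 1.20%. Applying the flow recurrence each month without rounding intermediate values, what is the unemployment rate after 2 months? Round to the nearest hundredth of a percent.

With a fixed labor force, u_{t+1} = u_t + s·(1−u_t) − f·u_t = u_t·(1−s−f) + s.
Here 1−s−f = 0.527 and s = 0.009.
u_1 = 0.012000 × 0.527 + 0.009 = 0.015324.
u_2 = 0.015324 × 0.527 + 0.009 = 0.017076.

Unemployment rate after two months ≈ 1.71%.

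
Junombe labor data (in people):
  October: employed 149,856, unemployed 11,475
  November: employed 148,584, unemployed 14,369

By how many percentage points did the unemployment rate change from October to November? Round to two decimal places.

October: labor force = 149,856 + 11,475 = 161,331; u = 11,475/161,331 = 7.11%.
November: labor force = 148,584 + 14,369 = 162,953; u = 14,369/162,953 = 8.82%.
Change = 8.82% − 7.11% = +1.71 pp.

The unemployment rate changed by +1.71 percentage points.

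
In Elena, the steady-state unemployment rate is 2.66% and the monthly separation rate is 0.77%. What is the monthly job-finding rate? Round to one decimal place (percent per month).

From u* = s/(s+f): f = s·(1−u)/u.
f = 0.77 × (1 − 0.0266) / 0.0266 = 0.7495 / 0.0266 ≈ 28.2% per month.

Job-finding rate ≈ 28.2% per month.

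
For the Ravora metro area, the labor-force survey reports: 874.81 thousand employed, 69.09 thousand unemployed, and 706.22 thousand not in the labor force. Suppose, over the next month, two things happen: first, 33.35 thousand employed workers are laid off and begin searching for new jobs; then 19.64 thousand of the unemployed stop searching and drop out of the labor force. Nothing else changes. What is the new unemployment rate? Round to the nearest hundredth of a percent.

New unemployment rate ≈ 8.96%.

Initially, labor force = 874.81 + 69.09 = 943.90 thousand, so u = 69.09/943.90 = 7.32%.
After the first change, employed falls and unemployed rises by 33.35; labor force unchanged → E = 841.46, U = 102.44, labor force = 943.90 thousand.
After the second change, unemployed and labor force both fall by 19.64 → E = 841.46, U = 82.80, labor force = 924.26 thousand.
New unemployment rate = 82.80 / 924.26 = 8.96%.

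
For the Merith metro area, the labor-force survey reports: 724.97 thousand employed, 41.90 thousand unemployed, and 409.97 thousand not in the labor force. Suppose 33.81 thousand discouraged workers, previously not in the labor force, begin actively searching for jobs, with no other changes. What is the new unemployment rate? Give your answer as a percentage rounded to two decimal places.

New unemployment rate ≈ 9.46%.

Initially, labor force = 724.97 + 41.90 = 766.87 thousand, so u = 41.90/766.87 = 5.46%.
After the change, unemployed and labor force both rise by 33.81 → E = 724.97, U = 75.71, labor force = 800.68 thousand.
New unemployment rate = 75.71 / 800.68 = 9.46%.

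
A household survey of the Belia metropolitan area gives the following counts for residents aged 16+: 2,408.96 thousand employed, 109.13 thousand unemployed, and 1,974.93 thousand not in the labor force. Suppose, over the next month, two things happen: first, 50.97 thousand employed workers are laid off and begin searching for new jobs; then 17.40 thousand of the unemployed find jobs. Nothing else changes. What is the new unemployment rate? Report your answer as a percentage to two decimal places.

New unemployment rate ≈ 5.67%.

Initially, labor force = 2,408.96 + 109.13 = 2,518.09 thousand, so u = 109.13/2,518.09 = 4.33%.
After the first change, employed falls and unemployed rises by 50.97; labor force unchanged → E = 2,357.99, U = 160.10, labor force = 2,518.09 thousand.
After the second change, unemployed falls and employed rises by 17.40; labor force unchanged → E = 2,375.39, U = 142.70, labor force = 2,518.09 thousand.
New unemployment rate = 142.70 / 2,518.09 = 5.67%.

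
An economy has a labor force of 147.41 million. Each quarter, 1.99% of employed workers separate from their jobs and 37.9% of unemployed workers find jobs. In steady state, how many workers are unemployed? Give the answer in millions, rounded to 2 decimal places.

About 7.35 million are unemployed in steady state.

Steady-state unemployment rate u* = s/(s+f) = 1.99/(1.99+37.9) = 0.049887.
Unemployed = u* × labor force = 0.049887 × 147.41 ≈ 7.35 million.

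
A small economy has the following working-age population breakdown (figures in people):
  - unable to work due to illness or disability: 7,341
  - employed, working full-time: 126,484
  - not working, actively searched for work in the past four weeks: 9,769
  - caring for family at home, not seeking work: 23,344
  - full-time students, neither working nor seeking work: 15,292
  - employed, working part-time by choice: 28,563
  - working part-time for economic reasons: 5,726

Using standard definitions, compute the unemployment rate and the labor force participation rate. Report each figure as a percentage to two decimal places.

Employed = 126,484 + 28,563 + 5,726 = 160,773 (anyone who worked, including part-time for economic reasons, counts as employed).
Unemployed = 9,769.
Labor force = 160,773 + 9,769 = 170,542.
Not in labor force = 7,341 + 23,344 + 15,292 = 45,977 (those not working and not actively searching are outside the labor force).
Civilian working-age population = 170,542 + 45,977 = 216,519.
Unemployment rate = 9,769 / 170,542 = 5.73%.
Labor force participation rate = 170,542 / 216,519 = 78.77%.

Unemployment rate ≈ 5.73%; labor force participation rate ≈ 78.77%.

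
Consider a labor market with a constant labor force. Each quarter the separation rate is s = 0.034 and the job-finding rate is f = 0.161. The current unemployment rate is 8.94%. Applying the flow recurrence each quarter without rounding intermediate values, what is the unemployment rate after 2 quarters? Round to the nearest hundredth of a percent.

With a fixed labor force, u_{t+1} = u_t + s·(1−u_t) − f·u_t = u_t·(1−s−f) + s.
Here 1−s−f = 0.805 and s = 0.034.
u_1 = 0.089400 × 0.805 + 0.034 = 0.105967.
u_2 = 0.105967 × 0.805 + 0.034 = 0.119303.

Unemployment rate after two quarters ≈ 11.93%.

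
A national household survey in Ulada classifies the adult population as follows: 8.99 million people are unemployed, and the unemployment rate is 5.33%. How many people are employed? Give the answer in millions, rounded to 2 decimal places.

About 159.68 million are employed.

Labor force = U / u = 8.99 / 0.0533 ≈ 168.67 million.
Employed = labor force − unemployed = 168.67 − 8.99 = 159.68 million.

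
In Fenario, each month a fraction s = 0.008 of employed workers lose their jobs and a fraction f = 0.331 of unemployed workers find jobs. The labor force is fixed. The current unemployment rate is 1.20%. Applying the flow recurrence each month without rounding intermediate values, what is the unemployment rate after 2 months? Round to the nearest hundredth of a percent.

Unemployment rate after two months ≈ 1.85%.

With a fixed labor force, u_{t+1} = u_t + s·(1−u_t) − f·u_t = u_t·(1−s−f) + s.
Here 1−s−f = 0.661 and s = 0.008.
u_1 = 0.012000 × 0.661 + 0.008 = 0.015932.
u_2 = 0.015932 × 0.661 + 0.008 = 0.018531.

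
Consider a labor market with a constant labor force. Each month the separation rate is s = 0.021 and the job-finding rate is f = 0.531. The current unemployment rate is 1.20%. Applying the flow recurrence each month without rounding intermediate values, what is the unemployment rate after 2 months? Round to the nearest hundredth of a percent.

Unemployment rate after two months ≈ 3.28%.

With a fixed labor force, u_{t+1} = u_t + s·(1−u_t) − f·u_t = u_t·(1−s−f) + s.
Here 1−s−f = 0.448 and s = 0.021.
u_1 = 0.012000 × 0.448 + 0.021 = 0.026376.
u_2 = 0.026376 × 0.448 + 0.021 = 0.032816.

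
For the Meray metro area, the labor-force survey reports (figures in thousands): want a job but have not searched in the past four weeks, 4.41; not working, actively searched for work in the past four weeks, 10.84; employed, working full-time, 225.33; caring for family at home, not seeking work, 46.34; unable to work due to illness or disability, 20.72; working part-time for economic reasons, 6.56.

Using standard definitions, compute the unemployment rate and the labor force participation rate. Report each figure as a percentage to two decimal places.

Unemployment rate ≈ 4.47%; labor force participation rate ≈ 77.25%.

Employed = 225.33 + 6.56 = 231.89 thousand (anyone who worked, including part-time for economic reasons, counts as employed).
Unemployed = 10.84 thousand.
Labor force = 231.89 + 10.84 = 242.73 thousand.
Not in labor force = 4.41 + 46.34 + 20.72 = 71.47 thousand (those not working and not actively searching are outside the labor force — including those who want a job but have given up searching).
Civilian working-age population = 242.73 + 71.47 = 314.20 thousand.
Unemployment rate = 10.84 / 242.73 = 4.47%.
Labor force participation rate = 242.73 / 314.20 = 77.25%.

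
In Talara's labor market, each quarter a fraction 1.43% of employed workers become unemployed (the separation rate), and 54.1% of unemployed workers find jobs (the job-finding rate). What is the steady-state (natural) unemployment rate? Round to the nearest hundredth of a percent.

Steady-state unemployment rate ≈ 2.58%.

At steady state the flows balance: s·E = f·U, so U/(E+U) = s/(s+f).
u* = 1.43 / (1.43 + 54.1) = 1.43 / 55.53 = 2.58%.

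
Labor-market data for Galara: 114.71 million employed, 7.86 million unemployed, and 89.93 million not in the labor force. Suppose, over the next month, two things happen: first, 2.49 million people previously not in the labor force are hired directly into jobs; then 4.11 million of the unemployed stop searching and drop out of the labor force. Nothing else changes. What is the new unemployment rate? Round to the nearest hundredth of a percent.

New unemployment rate ≈ 3.10%.

Initially, labor force = 114.71 + 7.86 = 122.57 million, so u = 7.86/122.57 = 6.41%.
After the first change, employed and labor force both rise by 2.49; unemployed unchanged → E = 117.20, U = 7.86, labor force = 125.06 million.
After the second change, unemployed and labor force both fall by 4.11 → E = 117.20, U = 3.75, labor force = 120.95 million.
New unemployment rate = 3.75 / 120.95 = 3.10%.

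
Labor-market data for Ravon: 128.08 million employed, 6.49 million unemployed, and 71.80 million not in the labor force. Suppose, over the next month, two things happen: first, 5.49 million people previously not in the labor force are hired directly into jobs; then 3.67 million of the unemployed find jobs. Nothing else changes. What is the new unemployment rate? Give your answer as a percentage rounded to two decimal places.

New unemployment rate ≈ 2.01%.

Initially, labor force = 128.08 + 6.49 = 134.57 million, so u = 6.49/134.57 = 4.82%.
After the first change, employed and labor force both rise by 5.49; unemployed unchanged → E = 133.57, U = 6.49, labor force = 140.06 million.
After the second change, unemployed falls and employed rises by 3.67; labor force unchanged → E = 137.24, U = 2.82, labor force = 140.06 million.
New unemployment rate = 2.82 / 140.06 = 2.01%.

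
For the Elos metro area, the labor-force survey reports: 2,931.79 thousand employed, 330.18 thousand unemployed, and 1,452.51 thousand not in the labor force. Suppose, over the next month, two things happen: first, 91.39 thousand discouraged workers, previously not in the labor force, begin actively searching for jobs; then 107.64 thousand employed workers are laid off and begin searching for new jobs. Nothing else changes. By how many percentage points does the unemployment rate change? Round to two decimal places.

The unemployment rate changes by +5.66 percentage points.

Initially, labor force = 2,931.79 + 330.18 = 3,261.97 thousand, so u = 330.18/3,261.97 = 10.12%.
After the first change, unemployed and labor force both rise by 91.39 → E = 2,931.79, U = 421.57, labor force = 3,353.36 thousand.
After the second change, employed falls and unemployed rises by 107.64; labor force unchanged → E = 2,824.15, U = 529.21, labor force = 3,353.36 thousand.
New unemployment rate = 529.21 / 3,353.36 = 15.78%.
Change = 15.78% − 10.12% = +5.66 percentage points.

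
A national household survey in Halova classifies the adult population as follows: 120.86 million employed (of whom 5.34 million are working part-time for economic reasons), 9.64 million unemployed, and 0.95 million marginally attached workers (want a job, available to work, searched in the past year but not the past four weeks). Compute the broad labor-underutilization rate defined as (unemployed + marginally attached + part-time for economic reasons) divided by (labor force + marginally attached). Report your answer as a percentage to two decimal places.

Labor force = 120.86 + 9.64 = 130.50 million.
Numerator = 9.64 + 0.95 + 5.34 = 15.93 million.
Denominator = 130.50 + 0.95 = 131.45 million.
Broad rate = 15.93 / 131.45 = 12.12%.

Broad underutilization rate ≈ 12.12%.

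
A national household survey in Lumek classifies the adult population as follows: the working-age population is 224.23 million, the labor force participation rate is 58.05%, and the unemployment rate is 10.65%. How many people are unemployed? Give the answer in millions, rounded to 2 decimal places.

About 13.86 million are unemployed.

Labor force = 0.5805 × 224.23 = 130.17 million.
Unemployed = 0.1065 × 130.17 ≈ 13.86 million.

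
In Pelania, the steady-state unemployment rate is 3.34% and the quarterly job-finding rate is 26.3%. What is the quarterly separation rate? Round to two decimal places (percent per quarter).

From u* = s/(s+f): s = u·f/(1−u).
s = 0.0334 × 26.3 / (1 − 0.0334) = 0.8784 / 0.9666 ≈ 0.91% per quarter.

Separation rate ≈ 0.91% per quarter.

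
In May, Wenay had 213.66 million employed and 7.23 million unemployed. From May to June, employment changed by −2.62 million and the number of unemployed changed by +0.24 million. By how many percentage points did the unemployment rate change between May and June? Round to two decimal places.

The unemployment rate changed by +0.15 percentage points.

May: labor force = 213.66 + 7.23 = 220.89; u = 7.23/220.89 = 3.27%.
June: labor force = 211.04 + 7.47 = 218.51; u = 7.47/218.51 = 3.42%.
Change = 3.42% − 3.27% = +0.15 pp.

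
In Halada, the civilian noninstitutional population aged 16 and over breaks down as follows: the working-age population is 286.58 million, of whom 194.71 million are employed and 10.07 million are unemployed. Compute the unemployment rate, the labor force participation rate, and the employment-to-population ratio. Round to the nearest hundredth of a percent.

Labor force = employed + unemployed = 194.71 + 10.07 = 204.78 million.
Unemployment rate = 10.07 / 204.78 = 4.92%.
Labor force participation rate = 204.78 / 286.58 = 71.46%.
Employment-population ratio = 194.71 / 286.58 = 67.94%.

Unemployment rate ≈ 4.92%; labor force participation rate ≈ 71.46%; employment-population ratio ≈ 67.94%.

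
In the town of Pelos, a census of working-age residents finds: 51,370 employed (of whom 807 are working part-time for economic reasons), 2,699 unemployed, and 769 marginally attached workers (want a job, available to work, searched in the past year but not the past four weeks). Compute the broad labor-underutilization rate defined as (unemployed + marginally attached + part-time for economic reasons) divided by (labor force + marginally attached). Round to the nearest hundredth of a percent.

Broad underutilization rate ≈ 7.80%.

Labor force = 51,370 + 2,699 = 54,069.
Numerator = 2,699 + 769 + 807 = 4,275.
Denominator = 54,069 + 769 = 54,838.
Broad rate = 4,275 / 54,838 = 7.80%.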